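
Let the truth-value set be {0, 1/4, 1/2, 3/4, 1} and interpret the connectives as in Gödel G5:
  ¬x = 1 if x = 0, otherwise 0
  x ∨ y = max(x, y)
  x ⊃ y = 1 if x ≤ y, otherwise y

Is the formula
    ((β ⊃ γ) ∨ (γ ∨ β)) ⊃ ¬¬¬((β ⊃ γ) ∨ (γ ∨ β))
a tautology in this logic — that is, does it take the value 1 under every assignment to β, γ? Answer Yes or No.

Counterexample: take β = 0, γ = 0.
β ⊃ γ = 0 ⊃ 0 = 1
γ ∨ β = 0 ∨ 0 = 0
(β ⊃ γ) ∨ (γ ∨ β) = 1 ∨ 0 = 1
β ⊃ γ = 0 ⊃ 0 = 1
γ ∨ β = 0 ∨ 0 = 0
(β ⊃ γ) ∨ (γ ∨ β) = 1 ∨ 0 = 1
¬((β ⊃ γ) ∨ (γ ∨ β)) = ¬1 = 0
¬¬((β ⊃ γ) ∨ (γ ∨ β)) = ¬0 = 1
¬¬¬((β ⊃ γ) ∨ (γ ∨ β)) = ¬1 = 0
((β ⊃ γ) ∨ (γ ∨ β)) ⊃ ¬¬¬((β ⊃ γ) ∨ (γ ∨ β)) = 1 ⊃ 0 = 0
This gives 0 ≠ 1.

No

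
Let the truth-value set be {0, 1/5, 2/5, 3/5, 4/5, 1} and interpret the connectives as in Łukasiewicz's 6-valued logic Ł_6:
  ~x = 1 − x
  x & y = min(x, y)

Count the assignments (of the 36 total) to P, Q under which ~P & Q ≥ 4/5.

value 1: 1 assignment (counts)
value 4/5: 3 assignments (counts)
value 3/5: 5 assignments
value 2/5: 7 assignments
value 1/5: 9 assignments
value 0: 11 assignments
So 4 of the 36 assignments meet the threshold.

4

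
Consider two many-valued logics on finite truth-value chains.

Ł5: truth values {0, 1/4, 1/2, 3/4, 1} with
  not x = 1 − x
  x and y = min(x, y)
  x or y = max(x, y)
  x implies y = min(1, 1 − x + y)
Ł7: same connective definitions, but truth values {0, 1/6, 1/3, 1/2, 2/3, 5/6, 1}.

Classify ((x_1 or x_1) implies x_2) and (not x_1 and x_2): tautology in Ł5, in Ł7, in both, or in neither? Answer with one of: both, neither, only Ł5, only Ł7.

neither

In Ł5: at x_1 = 0, x_2 = 0 the value is 0 — not a tautology.
In Ł7: at x_1 = 0, x_2 = 0 the value is 0 — not a tautology.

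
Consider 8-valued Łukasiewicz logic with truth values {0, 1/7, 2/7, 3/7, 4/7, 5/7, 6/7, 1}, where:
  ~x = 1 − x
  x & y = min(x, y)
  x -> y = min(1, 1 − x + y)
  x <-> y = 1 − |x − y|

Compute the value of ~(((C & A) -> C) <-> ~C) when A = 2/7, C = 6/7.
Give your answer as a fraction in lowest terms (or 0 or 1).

C & A = 6/7 & 2/7 = 2/7
(C & A) -> C = 2/7 -> 6/7 = 1
~C = ~6/7 = 1/7
((C & A) -> C) <-> ~C = 1 <-> 1/7 = 1/7
~(((C & A) -> C) <-> ~C) = ~1/7 = 6/7

6/7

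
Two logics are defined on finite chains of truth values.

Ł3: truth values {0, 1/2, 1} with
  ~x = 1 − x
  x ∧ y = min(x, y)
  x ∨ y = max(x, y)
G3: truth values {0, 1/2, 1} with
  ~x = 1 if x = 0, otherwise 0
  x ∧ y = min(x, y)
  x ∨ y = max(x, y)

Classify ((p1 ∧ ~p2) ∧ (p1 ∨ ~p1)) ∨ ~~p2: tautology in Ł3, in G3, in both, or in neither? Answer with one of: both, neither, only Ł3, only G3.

neither

In Ł3: at p1 = 0, p2 = 0 the value is 0 — not a tautology.
In G3: at p1 = 0, p2 = 0 the value is 0 — not a tautology.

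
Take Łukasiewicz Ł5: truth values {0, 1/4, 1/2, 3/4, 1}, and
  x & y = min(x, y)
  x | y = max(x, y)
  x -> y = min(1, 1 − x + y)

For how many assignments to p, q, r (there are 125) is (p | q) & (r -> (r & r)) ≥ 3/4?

80

value 1: 45 assignments (counts)
value 3/4: 35 assignments (counts)
value 1/2: 25 assignments
value 1/4: 15 assignments
value 0: 5 assignments
So 80 of the 125 assignments meet the threshold.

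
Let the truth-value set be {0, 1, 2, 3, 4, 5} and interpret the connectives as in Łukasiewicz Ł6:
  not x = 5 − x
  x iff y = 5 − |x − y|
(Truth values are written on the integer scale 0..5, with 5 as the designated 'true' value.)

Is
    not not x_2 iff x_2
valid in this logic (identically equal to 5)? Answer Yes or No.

x_2 = 0 ↦ 5
x_2 = 1 ↦ 5
x_2 = 2 ↦ 5
x_2 = 3 ↦ 5
x_2 = 4 ↦ 5
x_2 = 5 ↦ 5
Every assignment gives a value ≥ 5.

Yes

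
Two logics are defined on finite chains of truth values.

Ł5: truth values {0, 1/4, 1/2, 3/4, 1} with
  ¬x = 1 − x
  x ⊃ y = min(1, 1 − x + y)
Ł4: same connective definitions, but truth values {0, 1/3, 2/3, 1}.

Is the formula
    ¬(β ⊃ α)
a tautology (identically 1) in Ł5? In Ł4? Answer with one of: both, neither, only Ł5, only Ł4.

neither

In Ł5: at α = 0, β = 0 the value is 0 — not a tautology.
In Ł4: at α = 0, β = 0 the value is 0 — not a tautology.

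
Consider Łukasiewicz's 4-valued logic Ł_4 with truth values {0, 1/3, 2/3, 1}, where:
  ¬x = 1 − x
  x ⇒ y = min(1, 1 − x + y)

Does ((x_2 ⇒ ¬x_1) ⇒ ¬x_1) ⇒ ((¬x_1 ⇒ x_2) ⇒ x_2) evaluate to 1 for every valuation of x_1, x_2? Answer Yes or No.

x_1 = 0, x_2 = 0 ↦ 1
x_1 = 0, x_2 = 1/3 ↦ 1
x_1 = 0, x_2 = 2/3 ↦ 1
x_1 = 0, x_2 = 1 ↦ 1
x_1 = 1/3, x_2 = 0 ↦ 1
x_1 = 1/3, x_2 = 1/3 ↦ 1
x_1 = 1/3, x_2 = 2/3 ↦ 1
x_1 = 1/3, x_2 = 1 ↦ 1
x_1 = 2/3, x_2 = 0 ↦ 1
x_1 = 2/3, x_2 = 1/3 ↦ 1
x_1 = 2/3, x_2 = 2/3 ↦ 1
x_1 = 2/3, x_2 = 1 ↦ 1
x_1 = 1, x_2 = 0 ↦ 1
x_1 = 1, x_2 = 1/3 ↦ 1
x_1 = 1, x_2 = 2/3 ↦ 1
x_1 = 1, x_2 = 1 ↦ 1
Every assignment gives a value ≥ 1.

Yes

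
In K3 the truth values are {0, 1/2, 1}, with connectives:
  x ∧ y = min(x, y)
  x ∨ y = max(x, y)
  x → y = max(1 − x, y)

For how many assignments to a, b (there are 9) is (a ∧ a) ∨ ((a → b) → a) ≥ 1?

3

a = 0, b = 0 ↦ 0  <
a = 0, b = 1/2 ↦ 0  <
a = 0, b = 1 ↦ 0  <
a = 1/2, b = 0 ↦ 1/2  <
a = 1/2, b = 1/2 ↦ 1/2  <
a = 1/2, b = 1 ↦ 1/2  <
a = 1, b = 0 ↦ 1  ≥
a = 1, b = 1/2 ↦ 1  ≥
a = 1, b = 1 ↦ 1  ≥
So 3 of the 9 assignments meet the threshold.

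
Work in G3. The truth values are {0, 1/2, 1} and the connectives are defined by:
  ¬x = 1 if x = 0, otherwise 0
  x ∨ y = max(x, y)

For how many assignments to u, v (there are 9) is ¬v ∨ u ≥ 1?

5

u = 0, v = 0 ↦ 1  ≥
u = 0, v = 1/2 ↦ 0  <
u = 0, v = 1 ↦ 0  <
u = 1/2, v = 0 ↦ 1  ≥
u = 1/2, v = 1/2 ↦ 1/2  <
u = 1/2, v = 1 ↦ 1/2  <
u = 1, v = 0 ↦ 1  ≥
u = 1, v = 1/2 ↦ 1  ≥
u = 1, v = 1 ↦ 1  ≥
So 5 of the 9 assignments meet the threshold.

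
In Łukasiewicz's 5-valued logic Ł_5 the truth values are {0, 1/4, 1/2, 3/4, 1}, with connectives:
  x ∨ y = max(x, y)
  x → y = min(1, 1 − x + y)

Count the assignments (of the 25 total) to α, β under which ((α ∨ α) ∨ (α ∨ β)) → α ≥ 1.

value 1: 15 assignments (counts)
value 3/4: 4 assignments
value 1/2: 3 assignments
value 1/4: 2 assignments
value 0: 1 assignment
So 15 of the 25 assignments meet the threshold.

15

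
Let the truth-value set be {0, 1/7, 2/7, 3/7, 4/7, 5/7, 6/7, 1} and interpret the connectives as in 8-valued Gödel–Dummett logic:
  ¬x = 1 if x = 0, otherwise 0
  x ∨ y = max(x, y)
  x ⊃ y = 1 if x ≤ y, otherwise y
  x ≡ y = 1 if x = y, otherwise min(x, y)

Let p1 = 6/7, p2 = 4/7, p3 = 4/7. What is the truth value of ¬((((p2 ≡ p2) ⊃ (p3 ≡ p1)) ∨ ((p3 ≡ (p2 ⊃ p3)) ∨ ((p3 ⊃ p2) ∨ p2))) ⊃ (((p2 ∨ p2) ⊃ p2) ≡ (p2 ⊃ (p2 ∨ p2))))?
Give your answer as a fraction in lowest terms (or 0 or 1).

0

p2 ≡ p2 = 4/7 ≡ 4/7 = 1
p3 ≡ p1 = 4/7 ≡ 6/7 = 4/7
(p2 ≡ p2) ⊃ (p3 ≡ p1) = 1 ⊃ 4/7 = 4/7
p2 ⊃ p3 = 4/7 ⊃ 4/7 = 1
p3 ≡ (p2 ⊃ p3) = 4/7 ≡ 1 = 4/7
p3 ⊃ p2 = 4/7 ⊃ 4/7 = 1
(p3 ⊃ p2) ∨ p2 = 1 ∨ 4/7 = 1
(p3 ≡ (p2 ⊃ p3)) ∨ ((p3 ⊃ p2) ∨ p2) = 4/7 ∨ 1 = 1
((p2 ≡ p2) ⊃ (p3 ≡ p1)) ∨ ((p3 ≡ (p2 ⊃ p3)) ∨ ((p3 ⊃ p2) ∨ p2)) = 4/7 ∨ 1 = 1
p2 ∨ p2 = 4/7 ∨ 4/7 = 4/7
(p2 ∨ p2) ⊃ p2 = 4/7 ⊃ 4/7 = 1
p2 ∨ p2 = 4/7 ∨ 4/7 = 4/7
p2 ⊃ (p2 ∨ p2) = 4/7 ⊃ 4/7 = 1
((p2 ∨ p2) ⊃ p2) ≡ (p2 ⊃ (p2 ∨ p2)) = 1 ≡ 1 = 1
(((p2 ≡ p2) ⊃ (p3 ≡ p1)) ∨ ((p3 ≡ (p2 ⊃ p3)) ∨ ((p3 ⊃ p2) ∨ p2))) ⊃ (((p2 ∨ p2) ⊃ p2) ≡ (p2 ⊃ (p2 ∨ p2))) = 1 ⊃ 1 = 1
¬((((p2 ≡ p2) ⊃ (p3 ≡ p1)) ∨ ((p3 ≡ (p2 ⊃ p3)) ∨ ((p3 ⊃ p2) ∨ p2))) ⊃ (((p2 ∨ p2) ⊃ p2) ≡ (p2 ⊃ (p2 ∨ p2)))) = ¬1 = 0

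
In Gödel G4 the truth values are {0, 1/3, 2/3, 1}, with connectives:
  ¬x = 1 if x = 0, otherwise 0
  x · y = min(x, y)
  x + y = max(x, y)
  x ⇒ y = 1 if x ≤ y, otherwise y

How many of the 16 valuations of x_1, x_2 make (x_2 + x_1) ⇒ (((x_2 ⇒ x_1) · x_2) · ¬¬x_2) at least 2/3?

x_1 = 0, x_2 = 0 ↦ 1  ≥
x_1 = 0, x_2 = 1/3 ↦ 0  <
x_1 = 0, x_2 = 2/3 ↦ 0  <
x_1 = 0, x_2 = 1 ↦ 0  <
x_1 = 1/3, x_2 = 0 ↦ 0  <
x_1 = 1/3, x_2 = 1/3 ↦ 1  ≥
x_1 = 1/3, x_2 = 2/3 ↦ 1/3  <
x_1 = 1/3, x_2 = 1 ↦ 1/3  <
x_1 = 2/3, x_2 = 0 ↦ 0  <
x_1 = 2/3, x_2 = 1/3 ↦ 1/3  <
x_1 = 2/3, x_2 = 2/3 ↦ 1  ≥
x_1 = 2/3, x_2 = 1 ↦ 2/3  ≥
x_1 = 1, x_2 = 0 ↦ 0  <
x_1 = 1, x_2 = 1/3 ↦ 1/3  <
x_1 = 1, x_2 = 2/3 ↦ 2/3  ≥
x_1 = 1, x_2 = 1 ↦ 1  ≥
So 6 of the 16 assignments meet the threshold.

6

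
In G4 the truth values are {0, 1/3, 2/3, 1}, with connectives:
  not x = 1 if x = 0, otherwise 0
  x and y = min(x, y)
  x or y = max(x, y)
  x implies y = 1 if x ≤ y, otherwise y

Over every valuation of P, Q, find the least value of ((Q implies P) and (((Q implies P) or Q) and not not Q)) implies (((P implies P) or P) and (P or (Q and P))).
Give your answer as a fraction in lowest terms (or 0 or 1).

1/3

Take P = 1/3, Q = 1/3:
Q implies P = 1/3 implies 1/3 = 1
Q implies P = 1/3 implies 1/3 = 1
(Q implies P) or Q = 1 or 1/3 = 1
not Q = not 1/3 = 0
not not Q = not 0 = 1
((Q implies P) or Q) and not not Q = 1 and 1 = 1
(Q implies P) and (((Q implies P) or Q) and not not Q) = 1 and 1 = 1
P implies P = 1/3 implies 1/3 = 1
(P implies P) or P = 1 or 1/3 = 1
Q and P = 1/3 and 1/3 = 1/3
P or (Q and P) = 1/3 or 1/3 = 1/3
((P implies P) or P) and (P or (Q and P)) = 1 and 1/3 = 1/3
((Q implies P) and (((Q implies P) or Q) and not not Q)) implies (((P implies P) or P) and (P or (Q and P))) = 1 implies 1/3 = 1/3
No assignment yields a value below 1/3, so this is the minimum.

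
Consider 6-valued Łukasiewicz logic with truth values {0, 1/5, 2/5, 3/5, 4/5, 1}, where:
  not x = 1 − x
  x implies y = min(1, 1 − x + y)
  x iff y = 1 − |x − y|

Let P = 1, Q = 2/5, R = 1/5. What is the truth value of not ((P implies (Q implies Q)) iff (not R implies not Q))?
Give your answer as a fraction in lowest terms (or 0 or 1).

1/5

Q implies Q = 2/5 implies 2/5 = 1
P implies (Q implies Q) = 1 implies 1 = 1
not R = not 1/5 = 4/5
not Q = not 2/5 = 3/5
not R implies not Q = 4/5 implies 3/5 = 4/5
(P implies (Q implies Q)) iff (not R implies not Q) = 1 iff 4/5 = 4/5
not ((P implies (Q implies Q)) iff (not R implies not Q)) = not 4/5 = 1/5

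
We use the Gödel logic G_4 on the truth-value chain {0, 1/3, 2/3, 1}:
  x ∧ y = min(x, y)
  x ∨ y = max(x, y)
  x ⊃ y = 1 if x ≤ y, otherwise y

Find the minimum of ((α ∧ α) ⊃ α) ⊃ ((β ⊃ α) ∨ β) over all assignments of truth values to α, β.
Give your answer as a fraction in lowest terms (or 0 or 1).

Take α = 0, β = 1/3:
α ∧ α = 0 ∧ 0 = 0
(α ∧ α) ⊃ α = 0 ⊃ 0 = 1
β ⊃ α = 1/3 ⊃ 0 = 0
(β ⊃ α) ∨ β = 0 ∨ 1/3 = 1/3
((α ∧ α) ⊃ α) ⊃ ((β ⊃ α) ∨ β) = 1 ⊃ 1/3 = 1/3
No assignment yields a value below 1/3, so this is the minimum.

1/3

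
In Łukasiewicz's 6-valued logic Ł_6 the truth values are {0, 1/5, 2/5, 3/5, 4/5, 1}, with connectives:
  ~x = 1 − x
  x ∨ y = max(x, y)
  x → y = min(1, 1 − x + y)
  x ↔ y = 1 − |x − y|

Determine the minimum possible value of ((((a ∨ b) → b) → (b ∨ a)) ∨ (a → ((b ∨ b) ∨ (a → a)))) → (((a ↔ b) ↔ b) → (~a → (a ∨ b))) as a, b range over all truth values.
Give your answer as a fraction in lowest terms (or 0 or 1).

Take a = 0, b = 2/5:
a ∨ b = 0 ∨ 2/5 = 2/5
(a ∨ b) → b = 2/5 → 2/5 = 1
b ∨ a = 2/5 ∨ 0 = 2/5
((a ∨ b) → b) → (b ∨ a) = 1 → 2/5 = 2/5
b ∨ b = 2/5 ∨ 2/5 = 2/5
a → a = 0 → 0 = 1
(b ∨ b) ∨ (a → a) = 2/5 ∨ 1 = 1
a → ((b ∨ b) ∨ (a → a)) = 0 → 1 = 1
(((a ∨ b) → b) → (b ∨ a)) ∨ (a → ((b ∨ b) ∨ (a → a))) = 2/5 ∨ 1 = 1
a ↔ b = 0 ↔ 2/5 = 3/5
(a ↔ b) ↔ b = 3/5 ↔ 2/5 = 4/5
~a = ~0 = 1
a ∨ b = 0 ∨ 2/5 = 2/5
~a → (a ∨ b) = 1 → 2/5 = 2/5
((a ↔ b) ↔ b) → (~a → (a ∨ b)) = 4/5 → 2/5 = 3/5
((((a ∨ b) → b) → (b ∨ a)) ∨ (a → ((b ∨ b) ∨ (a → a)))) → (((a ↔ b) ↔ b) → (~a → (a ∨ b))) = 1 → 3/5 = 3/5
No assignment yields a value below 3/5, so this is the minimum.

3/5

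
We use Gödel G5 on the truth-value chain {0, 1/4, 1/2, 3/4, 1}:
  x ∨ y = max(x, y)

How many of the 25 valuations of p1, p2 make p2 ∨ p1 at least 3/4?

16

value 1: 9 assignments (counts)
value 3/4: 7 assignments (counts)
value 1/2: 5 assignments
value 1/4: 3 assignments
value 0: 1 assignment
So 16 of the 25 assignments meet the threshold.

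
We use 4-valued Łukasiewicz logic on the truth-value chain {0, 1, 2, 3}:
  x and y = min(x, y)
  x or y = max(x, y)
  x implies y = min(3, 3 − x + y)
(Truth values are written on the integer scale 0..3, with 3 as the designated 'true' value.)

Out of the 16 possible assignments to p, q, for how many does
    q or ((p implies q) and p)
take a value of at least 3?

p = 0, q = 0 ↦ 0  <
p = 0, q = 1 ↦ 1  <
p = 0, q = 2 ↦ 2  <
p = 0, q = 3 ↦ 3  ≥
p = 1, q = 0 ↦ 1  <
p = 1, q = 1 ↦ 1  <
p = 1, q = 2 ↦ 2  <
p = 1, q = 3 ↦ 3  ≥
p = 2, q = 0 ↦ 1  <
p = 2, q = 1 ↦ 2  <
p = 2, q = 2 ↦ 2  <
p = 2, q = 3 ↦ 3  ≥
p = 3, q = 0 ↦ 0  <
p = 3, q = 1 ↦ 1  <
p = 3, q = 2 ↦ 2  <
p = 3, q = 3 ↦ 3  ≥
So 4 of the 16 assignments meet the threshold.

4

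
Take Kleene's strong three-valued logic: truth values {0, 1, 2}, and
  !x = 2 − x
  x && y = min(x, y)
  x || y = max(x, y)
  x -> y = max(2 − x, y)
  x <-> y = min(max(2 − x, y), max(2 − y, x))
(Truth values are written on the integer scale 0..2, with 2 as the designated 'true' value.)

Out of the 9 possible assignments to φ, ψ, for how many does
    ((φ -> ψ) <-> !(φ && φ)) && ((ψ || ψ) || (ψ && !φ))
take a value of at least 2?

1

φ = 0, ψ = 0 ↦ 0  <
φ = 0, ψ = 1 ↦ 1  <
φ = 0, ψ = 2 ↦ 2  ≥
φ = 1, ψ = 0 ↦ 0  <
φ = 1, ψ = 1 ↦ 1  <
φ = 1, ψ = 2 ↦ 1  <
φ = 2, ψ = 0 ↦ 0  <
φ = 2, ψ = 1 ↦ 1  <
φ = 2, ψ = 2 ↦ 0  <
So 1 of the 9 assignments meets the threshold.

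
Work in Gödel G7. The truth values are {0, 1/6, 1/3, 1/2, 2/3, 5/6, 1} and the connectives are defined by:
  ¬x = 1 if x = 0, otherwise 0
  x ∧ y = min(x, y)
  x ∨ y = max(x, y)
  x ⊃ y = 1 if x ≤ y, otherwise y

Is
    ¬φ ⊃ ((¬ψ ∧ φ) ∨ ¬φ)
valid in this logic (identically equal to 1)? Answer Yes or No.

At φ = 1/2, ψ = 1, for instance:
¬φ = ¬1/2 = 0
¬ψ = ¬1 = 0
¬ψ ∧ φ = 0 ∧ 1/2 = 0
(¬ψ ∧ φ) ∨ ¬φ = 0 ∨ 0 = 0
¬φ ⊃ ((¬ψ ∧ φ) ∨ ¬φ) = 0 ⊃ 0 = 1
and checking the remaining 48 assignments likewise gives ≥ 1 in every case.

Yes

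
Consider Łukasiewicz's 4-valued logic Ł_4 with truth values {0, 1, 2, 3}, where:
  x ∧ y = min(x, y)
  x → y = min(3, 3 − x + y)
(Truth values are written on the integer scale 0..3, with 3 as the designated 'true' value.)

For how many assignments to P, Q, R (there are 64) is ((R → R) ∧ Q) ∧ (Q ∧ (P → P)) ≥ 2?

32

value 3: 16 assignments (counts)
value 2: 16 assignments (counts)
value 1: 16 assignments
value 0: 16 assignments
So 32 of the 64 assignments meet the threshold.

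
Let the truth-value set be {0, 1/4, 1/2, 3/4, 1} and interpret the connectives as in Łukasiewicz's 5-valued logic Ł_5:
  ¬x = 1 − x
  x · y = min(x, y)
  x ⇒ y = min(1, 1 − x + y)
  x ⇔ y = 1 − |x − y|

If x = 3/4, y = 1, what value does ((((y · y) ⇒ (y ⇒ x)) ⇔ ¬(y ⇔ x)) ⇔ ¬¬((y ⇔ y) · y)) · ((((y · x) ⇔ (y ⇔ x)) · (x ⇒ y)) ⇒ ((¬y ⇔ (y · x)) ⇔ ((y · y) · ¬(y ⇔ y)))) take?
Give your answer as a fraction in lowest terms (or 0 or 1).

y · y = 1 · 1 = 1
y ⇒ x = 1 ⇒ 3/4 = 3/4
(y · y) ⇒ (y ⇒ x) = 1 ⇒ 3/4 = 3/4
y ⇔ x = 1 ⇔ 3/4 = 3/4
¬(y ⇔ x) = ¬3/4 = 1/4
((y · y) ⇒ (y ⇒ x)) ⇔ ¬(y ⇔ x) = 3/4 ⇔ 1/4 = 1/2
y ⇔ y = 1 ⇔ 1 = 1
(y ⇔ y) · y = 1 · 1 = 1
¬((y ⇔ y) · y) = ¬1 = 0
¬¬((y ⇔ y) · y) = ¬0 = 1
(((y · y) ⇒ (y ⇒ x)) ⇔ ¬(y ⇔ x)) ⇔ ¬¬((y ⇔ y) · y) = 1/2 ⇔ 1 = 1/2
y · x = 1 · 3/4 = 3/4
y ⇔ x = 1 ⇔ 3/4 = 3/4
(y · x) ⇔ (y ⇔ x) = 3/4 ⇔ 3/4 = 1
x ⇒ y = 3/4 ⇒ 1 = 1
((y · x) ⇔ (y ⇔ x)) · (x ⇒ y) = 1 · 1 = 1
¬y = ¬1 = 0
y · x = 1 · 3/4 = 3/4
¬y ⇔ (y · x) = 0 ⇔ 3/4 = 1/4
y · y = 1 · 1 = 1
y ⇔ y = 1 ⇔ 1 = 1
¬(y ⇔ y) = ¬1 = 0
(y · y) · ¬(y ⇔ y) = 1 · 0 = 0
(¬y ⇔ (y · x)) ⇔ ((y · y) · ¬(y ⇔ y)) = 1/4 ⇔ 0 = 3/4
(((y · x) ⇔ (y ⇔ x)) · (x ⇒ y)) ⇒ ((¬y ⇔ (y · x)) ⇔ ((y · y) · ¬(y ⇔ y))) = 1 ⇒ 3/4 = 3/4
((((y · y) ⇒ (y ⇒ x)) ⇔ ¬(y ⇔ x)) ⇔ ¬¬((y ⇔ y) · y)) · ((((y · x) ⇔ (y ⇔ x)) · (x ⇒ y)) ⇒ ((¬y ⇔ (y · x)) ⇔ ((y · y) · ¬(y ⇔ y)))) = 1/2 · 3/4 = 1/2

1/2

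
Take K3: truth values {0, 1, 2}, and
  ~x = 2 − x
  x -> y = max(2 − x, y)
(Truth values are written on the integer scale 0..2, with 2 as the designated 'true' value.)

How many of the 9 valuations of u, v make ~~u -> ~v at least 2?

5

u = 0, v = 0 ↦ 2  ≥
u = 0, v = 1 ↦ 2  ≥
u = 0, v = 2 ↦ 2  ≥
u = 1, v = 0 ↦ 2  ≥
u = 1, v = 1 ↦ 1  <
u = 1, v = 2 ↦ 1  <
u = 2, v = 0 ↦ 2  ≥
u = 2, v = 1 ↦ 1  <
u = 2, v = 2 ↦ 0  <
So 5 of the 9 assignments meet the threshold.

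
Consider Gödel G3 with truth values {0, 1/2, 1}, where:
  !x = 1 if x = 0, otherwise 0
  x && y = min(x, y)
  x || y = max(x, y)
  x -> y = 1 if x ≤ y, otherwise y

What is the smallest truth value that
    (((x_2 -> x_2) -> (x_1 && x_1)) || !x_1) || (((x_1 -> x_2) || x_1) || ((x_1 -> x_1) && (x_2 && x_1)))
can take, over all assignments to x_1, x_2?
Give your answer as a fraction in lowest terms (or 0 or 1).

1/2

Take x_1 = 1/2, x_2 = 0:
x_2 -> x_2 = 0 -> 0 = 1
x_1 && x_1 = 1/2 && 1/2 = 1/2
(x_2 -> x_2) -> (x_1 && x_1) = 1 -> 1/2 = 1/2
!x_1 = !1/2 = 0
((x_2 -> x_2) -> (x_1 && x_1)) || !x_1 = 1/2 || 0 = 1/2
x_1 -> x_2 = 1/2 -> 0 = 0
(x_1 -> x_2) || x_1 = 0 || 1/2 = 1/2
x_1 -> x_1 = 1/2 -> 1/2 = 1
x_2 && x_1 = 0 && 1/2 = 0
(x_1 -> x_1) && (x_2 && x_1) = 1 && 0 = 0
((x_1 -> x_2) || x_1) || ((x_1 -> x_1) && (x_2 && x_1)) = 1/2 || 0 = 1/2
(((x_2 -> x_2) -> (x_1 && x_1)) || !x_1) || (((x_1 -> x_2) || x_1) || ((x_1 -> x_1) && (x_2 && x_1))) = 1/2 || 1/2 = 1/2
No assignment yields a value below 1/2, so this is the minimum.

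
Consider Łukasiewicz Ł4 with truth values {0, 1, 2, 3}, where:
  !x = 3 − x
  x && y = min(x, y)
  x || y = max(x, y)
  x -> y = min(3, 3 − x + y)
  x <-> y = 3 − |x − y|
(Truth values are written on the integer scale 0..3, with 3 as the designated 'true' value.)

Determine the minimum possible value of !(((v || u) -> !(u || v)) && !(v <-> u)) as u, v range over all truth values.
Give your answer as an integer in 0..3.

Take u = 0, v = 2:
v || u = 2 || 0 = 2
u || v = 0 || 2 = 2
!(u || v) = !2 = 1
(v || u) -> !(u || v) = 2 -> 1 = 2
v <-> u = 2 <-> 0 = 1
!(v <-> u) = !1 = 2
((v || u) -> !(u || v)) && !(v <-> u) = 2 && 2 = 2
!(((v || u) -> !(u || v)) && !(v <-> u)) = !2 = 1
No assignment yields a value below 1, so this is the minimum.

1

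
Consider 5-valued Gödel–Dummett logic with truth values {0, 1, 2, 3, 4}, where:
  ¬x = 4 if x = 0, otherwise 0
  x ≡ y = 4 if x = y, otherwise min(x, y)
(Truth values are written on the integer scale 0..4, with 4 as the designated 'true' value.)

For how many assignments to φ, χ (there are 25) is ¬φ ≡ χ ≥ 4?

5

value 4: 5 assignments (counts)
value 3: 1 assignment
value 2: 1 assignment
value 1: 1 assignment
value 0: 17 assignments
So 5 of the 25 assignments meet the threshold.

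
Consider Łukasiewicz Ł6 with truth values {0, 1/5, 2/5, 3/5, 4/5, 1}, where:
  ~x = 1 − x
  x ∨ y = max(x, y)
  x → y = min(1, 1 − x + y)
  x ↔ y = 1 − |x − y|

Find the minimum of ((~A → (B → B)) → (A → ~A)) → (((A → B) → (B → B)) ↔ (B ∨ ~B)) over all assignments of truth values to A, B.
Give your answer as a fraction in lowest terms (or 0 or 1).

Take A = 0, B = 2/5:
~A = ~0 = 1
B → B = 2/5 → 2/5 = 1
~A → (B → B) = 1 → 1 = 1
~A = ~0 = 1
A → ~A = 0 → 1 = 1
(~A → (B → B)) → (A → ~A) = 1 → 1 = 1
A → B = 0 → 2/5 = 1
B → B = 2/5 → 2/5 = 1
(A → B) → (B → B) = 1 → 1 = 1
~B = ~2/5 = 3/5
B ∨ ~B = 2/5 ∨ 3/5 = 3/5
((A → B) → (B → B)) ↔ (B ∨ ~B) = 1 ↔ 3/5 = 3/5
((~A → (B → B)) → (A → ~A)) → (((A → B) → (B → B)) ↔ (B ∨ ~B)) = 1 → 3/5 = 3/5
No assignment yields a value below 3/5, so this is the minimum.

3/5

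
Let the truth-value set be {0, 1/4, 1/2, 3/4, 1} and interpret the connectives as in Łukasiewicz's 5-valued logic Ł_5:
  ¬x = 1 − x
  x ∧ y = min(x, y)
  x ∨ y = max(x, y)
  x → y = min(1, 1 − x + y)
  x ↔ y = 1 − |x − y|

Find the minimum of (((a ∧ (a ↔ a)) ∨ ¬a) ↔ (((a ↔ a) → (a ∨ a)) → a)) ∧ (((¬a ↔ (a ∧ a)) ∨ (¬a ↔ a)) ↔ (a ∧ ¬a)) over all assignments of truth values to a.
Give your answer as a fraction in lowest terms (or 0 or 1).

1/2

Take a = 1/2:
a ↔ a = 1/2 ↔ 1/2 = 1
a ∧ (a ↔ a) = 1/2 ∧ 1 = 1/2
¬a = ¬1/2 = 1/2
(a ∧ (a ↔ a)) ∨ ¬a = 1/2 ∨ 1/2 = 1/2
a ↔ a = 1/2 ↔ 1/2 = 1
a ∨ a = 1/2 ∨ 1/2 = 1/2
(a ↔ a) → (a ∨ a) = 1 → 1/2 = 1/2
((a ↔ a) → (a ∨ a)) → a = 1/2 → 1/2 = 1
((a ∧ (a ↔ a)) ∨ ¬a) ↔ (((a ↔ a) → (a ∨ a)) → a) = 1/2 ↔ 1 = 1/2
¬a = ¬1/2 = 1/2
a ∧ a = 1/2 ∧ 1/2 = 1/2
¬a ↔ (a ∧ a) = 1/2 ↔ 1/2 = 1
¬a = ¬1/2 = 1/2
¬a ↔ a = 1/2 ↔ 1/2 = 1
(¬a ↔ (a ∧ a)) ∨ (¬a ↔ a) = 1 ∨ 1 = 1
¬a = ¬1/2 = 1/2
a ∧ ¬a = 1/2 ∧ 1/2 = 1/2
((¬a ↔ (a ∧ a)) ∨ (¬a ↔ a)) ↔ (a ∧ ¬a) = 1 ↔ 1/2 = 1/2
(((a ∧ (a ↔ a)) ∨ ¬a) ↔ (((a ↔ a) → (a ∨ a)) → a)) ∧ (((¬a ↔ (a ∧ a)) ∨ (¬a ↔ a)) ↔ (a ∧ ¬a)) = 1/2 ∧ 1/2 = 1/2
No assignment yields a value below 1/2, so this is the minimum.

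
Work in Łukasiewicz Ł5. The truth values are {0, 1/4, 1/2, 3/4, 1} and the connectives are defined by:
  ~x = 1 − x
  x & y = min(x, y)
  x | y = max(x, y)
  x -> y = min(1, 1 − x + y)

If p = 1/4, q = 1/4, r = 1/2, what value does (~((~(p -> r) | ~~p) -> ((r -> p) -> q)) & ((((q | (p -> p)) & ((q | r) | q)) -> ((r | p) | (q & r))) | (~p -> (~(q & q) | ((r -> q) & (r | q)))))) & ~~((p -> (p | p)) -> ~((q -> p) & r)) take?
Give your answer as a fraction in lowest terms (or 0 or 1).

0

p -> r = 1/4 -> 1/2 = 1
~(p -> r) = ~1 = 0
~p = ~1/4 = 3/4
~~p = ~3/4 = 1/4
~(p -> r) | ~~p = 0 | 1/4 = 1/4
r -> p = 1/2 -> 1/4 = 3/4
(r -> p) -> q = 3/4 -> 1/4 = 1/2
(~(p -> r) | ~~p) -> ((r -> p) -> q) = 1/4 -> 1/2 = 1
~((~(p -> r) | ~~p) -> ((r -> p) -> q)) = ~1 = 0
p -> p = 1/4 -> 1/4 = 1
q | (p -> p) = 1/4 | 1 = 1
q | r = 1/4 | 1/2 = 1/2
(q | r) | q = 1/2 | 1/4 = 1/2
(q | (p -> p)) & ((q | r) | q) = 1 & 1/2 = 1/2
r | p = 1/2 | 1/4 = 1/2
q & r = 1/4 & 1/2 = 1/4
(r | p) | (q & r) = 1/2 | 1/4 = 1/2
((q | (p -> p)) & ((q | r) | q)) -> ((r | p) | (q & r)) = 1/2 -> 1/2 = 1
~p = ~1/4 = 3/4
q & q = 1/4 & 1/4 = 1/4
~(q & q) = ~1/4 = 3/4
r -> q = 1/2 -> 1/4 = 3/4
r | q = 1/2 | 1/4 = 1/2
(r -> q) & (r | q) = 3/4 & 1/2 = 1/2
~(q & q) | ((r -> q) & (r | q)) = 3/4 | 1/2 = 3/4
~p -> (~(q & q) | ((r -> q) & (r | q))) = 3/4 -> 3/4 = 1
(((q | (p -> p)) & ((q | r) | q)) -> ((r | p) | (q & r))) | (~p -> (~(q & q) | ((r -> q) & (r | q)))) = 1 | 1 = 1
~((~(p -> r) | ~~p) -> ((r -> p) -> q)) & ((((q | (p -> p)) & ((q | r) | q)) -> ((r | p) | (q & r))) | (~p -> (~(q & q) | ((r -> q) & (r | q))))) = 0 & 1 = 0
p | p = 1/4 | 1/4 = 1/4
p -> (p | p) = 1/4 -> 1/4 = 1
q -> p = 1/4 -> 1/4 = 1
(q -> p) & r = 1 & 1/2 = 1/2
~((q -> p) & r) = ~1/2 = 1/2
(p -> (p | p)) -> ~((q -> p) & r) = 1 -> 1/2 = 1/2
~((p -> (p | p)) -> ~((q -> p) & r)) = ~1/2 = 1/2
~~((p -> (p | p)) -> ~((q -> p) & r)) = ~1/2 = 1/2
(~((~(p -> r) | ~~p) -> ((r -> p) -> q)) & ((((q | (p -> p)) & ((q | r) | q)) -> ((r | p) | (q & r))) | (~p -> (~(q & q) | ((r -> q) & (r | q)))))) & ~~((p -> (p | p)) -> ~((q -> p) & r)) = 0 & 1/2 = 0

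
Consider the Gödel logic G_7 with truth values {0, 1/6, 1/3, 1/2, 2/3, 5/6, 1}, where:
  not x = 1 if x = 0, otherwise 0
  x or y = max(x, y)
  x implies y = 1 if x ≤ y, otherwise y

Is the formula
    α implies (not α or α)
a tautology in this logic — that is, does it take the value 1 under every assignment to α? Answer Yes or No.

Yes

α = 0 ↦ 1
α = 1/6 ↦ 1
α = 1/3 ↦ 1
α = 1/2 ↦ 1
α = 2/3 ↦ 1
α = 5/6 ↦ 1
α = 1 ↦ 1
Every assignment gives a value ≥ 1.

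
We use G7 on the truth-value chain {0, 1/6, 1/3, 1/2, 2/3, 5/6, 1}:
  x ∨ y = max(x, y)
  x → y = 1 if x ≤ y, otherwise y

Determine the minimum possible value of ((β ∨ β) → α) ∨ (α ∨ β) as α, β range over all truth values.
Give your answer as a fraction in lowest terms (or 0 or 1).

Take α = 0, β = 1/6:
β ∨ β = 1/6 ∨ 1/6 = 1/6
(β ∨ β) → α = 1/6 → 0 = 0
α ∨ β = 0 ∨ 1/6 = 1/6
((β ∨ β) → α) ∨ (α ∨ β) = 0 ∨ 1/6 = 1/6
No assignment yields a value below 1/6, so this is the minimum.

1/6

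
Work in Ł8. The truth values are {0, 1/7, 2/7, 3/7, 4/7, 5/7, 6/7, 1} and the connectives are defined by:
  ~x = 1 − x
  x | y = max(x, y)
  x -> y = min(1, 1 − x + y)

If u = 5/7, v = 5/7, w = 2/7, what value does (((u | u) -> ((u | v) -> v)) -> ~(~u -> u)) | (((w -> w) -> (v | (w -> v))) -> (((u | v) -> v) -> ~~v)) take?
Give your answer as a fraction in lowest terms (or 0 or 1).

u | u = 5/7 | 5/7 = 5/7
u | v = 5/7 | 5/7 = 5/7
(u | v) -> v = 5/7 -> 5/7 = 1
(u | u) -> ((u | v) -> v) = 5/7 -> 1 = 1
~u = ~5/7 = 2/7
~u -> u = 2/7 -> 5/7 = 1
~(~u -> u) = ~1 = 0
((u | u) -> ((u | v) -> v)) -> ~(~u -> u) = 1 -> 0 = 0
w -> w = 2/7 -> 2/7 = 1
w -> v = 2/7 -> 5/7 = 1
v | (w -> v) = 5/7 | 1 = 1
(w -> w) -> (v | (w -> v)) = 1 -> 1 = 1
u | v = 5/7 | 5/7 = 5/7
(u | v) -> v = 5/7 -> 5/7 = 1
~v = ~5/7 = 2/7
~~v = ~2/7 = 5/7
((u | v) -> v) -> ~~v = 1 -> 5/7 = 5/7
((w -> w) -> (v | (w -> v))) -> (((u | v) -> v) -> ~~v) = 1 -> 5/7 = 5/7
(((u | u) -> ((u | v) -> v)) -> ~(~u -> u)) | (((w -> w) -> (v | (w -> v))) -> (((u | v) -> v) -> ~~v)) = 0 | 5/7 = 5/7

5/7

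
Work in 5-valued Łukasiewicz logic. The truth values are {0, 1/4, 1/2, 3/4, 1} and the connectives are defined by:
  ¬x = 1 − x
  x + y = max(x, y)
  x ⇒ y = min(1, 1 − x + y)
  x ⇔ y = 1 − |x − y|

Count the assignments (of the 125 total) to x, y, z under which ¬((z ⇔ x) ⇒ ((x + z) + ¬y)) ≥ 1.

1

value 1: 1 assignment (counts)
value 3/4: 3 assignments
value 1/2: 9 assignments
value 1/4: 15 assignments
value 0: 97 assignments
So 1 of the 125 assignments meets the threshold.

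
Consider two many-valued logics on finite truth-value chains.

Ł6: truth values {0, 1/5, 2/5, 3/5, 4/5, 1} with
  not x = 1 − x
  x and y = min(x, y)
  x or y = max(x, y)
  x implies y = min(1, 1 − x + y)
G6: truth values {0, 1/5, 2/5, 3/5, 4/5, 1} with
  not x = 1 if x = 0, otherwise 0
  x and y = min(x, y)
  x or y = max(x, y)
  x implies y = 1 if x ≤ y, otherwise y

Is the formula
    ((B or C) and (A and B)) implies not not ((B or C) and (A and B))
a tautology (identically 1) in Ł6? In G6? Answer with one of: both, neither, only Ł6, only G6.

In Ł6: every assignment gives 1 — tautology.
In G6: every assignment gives 1 — tautology.

both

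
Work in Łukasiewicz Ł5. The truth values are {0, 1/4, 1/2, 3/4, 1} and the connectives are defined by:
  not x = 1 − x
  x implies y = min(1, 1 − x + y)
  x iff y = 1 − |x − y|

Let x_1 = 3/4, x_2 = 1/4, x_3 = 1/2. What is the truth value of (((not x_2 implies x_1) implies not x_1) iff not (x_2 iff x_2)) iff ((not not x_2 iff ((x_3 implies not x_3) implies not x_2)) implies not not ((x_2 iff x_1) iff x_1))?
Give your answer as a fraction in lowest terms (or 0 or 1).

not x_2 = not 1/4 = 3/4
not x_2 implies x_1 = 3/4 implies 3/4 = 1
not x_1 = not 3/4 = 1/4
(not x_2 implies x_1) implies not x_1 = 1 implies 1/4 = 1/4
x_2 iff x_2 = 1/4 iff 1/4 = 1
not (x_2 iff x_2) = not 1 = 0
((not x_2 implies x_1) implies not x_1) iff not (x_2 iff x_2) = 1/4 iff 0 = 3/4
not x_2 = not 1/4 = 3/4
not not x_2 = not 3/4 = 1/4
not x_3 = not 1/2 = 1/2
x_3 implies not x_3 = 1/2 implies 1/2 = 1
not x_2 = not 1/4 = 3/4
(x_3 implies not x_3) implies not x_2 = 1 implies 3/4 = 3/4
not not x_2 iff ((x_3 implies not x_3) implies not x_2) = 1/4 iff 3/4 = 1/2
x_2 iff x_1 = 1/4 iff 3/4 = 1/2
(x_2 iff x_1) iff x_1 = 1/2 iff 3/4 = 3/4
not ((x_2 iff x_1) iff x_1) = not 3/4 = 1/4
not not ((x_2 iff x_1) iff x_1) = not 1/4 = 3/4
(not not x_2 iff ((x_3 implies not x_3) implies not x_2)) implies not not ((x_2 iff x_1) iff x_1) = 1/2 implies 3/4 = 1
(((not x_2 implies x_1) implies not x_1) iff not (x_2 iff x_2)) iff ((not not x_2 iff ((x_3 implies not x_3) implies not x_2)) implies not not ((x_2 iff x_1) iff x_1)) = 3/4 iff 1 = 3/4

3/4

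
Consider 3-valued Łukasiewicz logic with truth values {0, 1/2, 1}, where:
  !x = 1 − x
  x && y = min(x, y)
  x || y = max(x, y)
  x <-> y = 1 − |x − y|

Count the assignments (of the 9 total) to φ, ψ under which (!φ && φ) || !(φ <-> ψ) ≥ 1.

φ = 0, ψ = 0 ↦ 0  <
φ = 0, ψ = 1/2 ↦ 1/2  <
φ = 0, ψ = 1 ↦ 1  ≥
φ = 1/2, ψ = 0 ↦ 1/2  <
φ = 1/2, ψ = 1/2 ↦ 1/2  <
φ = 1/2, ψ = 1 ↦ 1/2  <
φ = 1, ψ = 0 ↦ 1  ≥
φ = 1, ψ = 1/2 ↦ 1/2  <
φ = 1, ψ = 1 ↦ 0  <
So 2 of the 9 assignments meet the threshold.

2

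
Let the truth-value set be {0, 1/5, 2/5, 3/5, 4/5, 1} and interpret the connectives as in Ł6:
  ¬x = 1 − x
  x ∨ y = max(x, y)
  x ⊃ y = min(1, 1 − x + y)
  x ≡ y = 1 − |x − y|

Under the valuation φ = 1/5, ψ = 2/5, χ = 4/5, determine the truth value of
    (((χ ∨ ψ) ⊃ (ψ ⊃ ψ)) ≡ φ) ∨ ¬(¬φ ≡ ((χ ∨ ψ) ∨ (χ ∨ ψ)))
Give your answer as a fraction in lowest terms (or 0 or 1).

χ ∨ ψ = 4/5 ∨ 2/5 = 4/5
ψ ⊃ ψ = 2/5 ⊃ 2/5 = 1
(χ ∨ ψ) ⊃ (ψ ⊃ ψ) = 4/5 ⊃ 1 = 1
((χ ∨ ψ) ⊃ (ψ ⊃ ψ)) ≡ φ = 1 ≡ 1/5 = 1/5
¬φ = ¬1/5 = 4/5
χ ∨ ψ = 4/5 ∨ 2/5 = 4/5
χ ∨ ψ = 4/5 ∨ 2/5 = 4/5
(χ ∨ ψ) ∨ (χ ∨ ψ) = 4/5 ∨ 4/5 = 4/5
¬φ ≡ ((χ ∨ ψ) ∨ (χ ∨ ψ)) = 4/5 ≡ 4/5 = 1
¬(¬φ ≡ ((χ ∨ ψ) ∨ (χ ∨ ψ))) = ¬1 = 0
(((χ ∨ ψ) ⊃ (ψ ⊃ ψ)) ≡ φ) ∨ ¬(¬φ ≡ ((χ ∨ ψ) ∨ (χ ∨ ψ))) = 1/5 ∨ 0 = 1/5

1/5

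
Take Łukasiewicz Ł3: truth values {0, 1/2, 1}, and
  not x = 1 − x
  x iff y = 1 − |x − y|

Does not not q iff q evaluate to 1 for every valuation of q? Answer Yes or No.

Yes

q = 0 ↦ 1
q = 1/2 ↦ 1
q = 1 ↦ 1
Every assignment gives a value ≥ 1.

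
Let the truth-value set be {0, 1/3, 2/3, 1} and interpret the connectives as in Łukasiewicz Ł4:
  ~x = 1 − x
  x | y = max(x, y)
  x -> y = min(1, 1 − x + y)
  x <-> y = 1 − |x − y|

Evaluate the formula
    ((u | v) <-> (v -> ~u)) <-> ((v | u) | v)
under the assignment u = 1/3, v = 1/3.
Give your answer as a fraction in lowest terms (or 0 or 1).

u | v = 1/3 | 1/3 = 1/3
~u = ~1/3 = 2/3
v -> ~u = 1/3 -> 2/3 = 1
(u | v) <-> (v -> ~u) = 1/3 <-> 1 = 1/3
v | u = 1/3 | 1/3 = 1/3
(v | u) | v = 1/3 | 1/3 = 1/3
((u | v) <-> (v -> ~u)) <-> ((v | u) | v) = 1/3 <-> 1/3 = 1

1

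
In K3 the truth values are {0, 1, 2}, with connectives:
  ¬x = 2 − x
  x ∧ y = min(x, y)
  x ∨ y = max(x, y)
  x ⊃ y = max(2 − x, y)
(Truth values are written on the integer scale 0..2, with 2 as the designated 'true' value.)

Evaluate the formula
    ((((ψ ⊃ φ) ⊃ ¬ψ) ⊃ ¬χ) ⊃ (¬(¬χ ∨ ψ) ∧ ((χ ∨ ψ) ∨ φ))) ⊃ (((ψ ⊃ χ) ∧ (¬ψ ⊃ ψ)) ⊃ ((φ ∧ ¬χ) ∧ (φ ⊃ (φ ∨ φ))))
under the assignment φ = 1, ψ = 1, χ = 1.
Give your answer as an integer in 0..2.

ψ ⊃ φ = 1 ⊃ 1 = 1
¬ψ = ¬1 = 1
(ψ ⊃ φ) ⊃ ¬ψ = 1 ⊃ 1 = 1
¬χ = ¬1 = 1
((ψ ⊃ φ) ⊃ ¬ψ) ⊃ ¬χ = 1 ⊃ 1 = 1
¬χ = ¬1 = 1
¬χ ∨ ψ = 1 ∨ 1 = 1
¬(¬χ ∨ ψ) = ¬1 = 1
χ ∨ ψ = 1 ∨ 1 = 1
(χ ∨ ψ) ∨ φ = 1 ∨ 1 = 1
¬(¬χ ∨ ψ) ∧ ((χ ∨ ψ) ∨ φ) = 1 ∧ 1 = 1
(((ψ ⊃ φ) ⊃ ¬ψ) ⊃ ¬χ) ⊃ (¬(¬χ ∨ ψ) ∧ ((χ ∨ ψ) ∨ φ)) = 1 ⊃ 1 = 1
ψ ⊃ χ = 1 ⊃ 1 = 1
¬ψ = ¬1 = 1
¬ψ ⊃ ψ = 1 ⊃ 1 = 1
(ψ ⊃ χ) ∧ (¬ψ ⊃ ψ) = 1 ∧ 1 = 1
¬χ = ¬1 = 1
φ ∧ ¬χ = 1 ∧ 1 = 1
φ ∨ φ = 1 ∨ 1 = 1
φ ⊃ (φ ∨ φ) = 1 ⊃ 1 = 1
(φ ∧ ¬χ) ∧ (φ ⊃ (φ ∨ φ)) = 1 ∧ 1 = 1
((ψ ⊃ χ) ∧ (¬ψ ⊃ ψ)) ⊃ ((φ ∧ ¬χ) ∧ (φ ⊃ (φ ∨ φ))) = 1 ⊃ 1 = 1
((((ψ ⊃ φ) ⊃ ¬ψ) ⊃ ¬χ) ⊃ (¬(¬χ ∨ ψ) ∧ ((χ ∨ ψ) ∨ φ))) ⊃ (((ψ ⊃ χ) ∧ (¬ψ ⊃ ψ)) ⊃ ((φ ∧ ¬χ) ∧ (φ ⊃ (φ ∨ φ)))) = 1 ⊃ 1 = 1

1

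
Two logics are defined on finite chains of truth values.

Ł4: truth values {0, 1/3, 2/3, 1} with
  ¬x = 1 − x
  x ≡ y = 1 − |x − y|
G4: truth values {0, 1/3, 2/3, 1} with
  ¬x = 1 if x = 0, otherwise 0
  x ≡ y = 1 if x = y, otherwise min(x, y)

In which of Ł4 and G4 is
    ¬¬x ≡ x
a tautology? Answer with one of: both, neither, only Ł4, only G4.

only Ł4

In Ł4: every assignment gives 1 — tautology.
In G4: at x = 1/3 the value is 1/3 — not a tautology.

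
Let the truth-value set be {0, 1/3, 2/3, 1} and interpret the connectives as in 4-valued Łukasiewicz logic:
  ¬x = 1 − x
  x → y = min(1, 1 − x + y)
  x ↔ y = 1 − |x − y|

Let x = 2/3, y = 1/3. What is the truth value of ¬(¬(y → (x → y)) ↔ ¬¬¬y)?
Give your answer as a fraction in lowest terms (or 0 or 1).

2/3

x → y = 2/3 → 1/3 = 2/3
y → (x → y) = 1/3 → 2/3 = 1
¬(y → (x → y)) = ¬1 = 0
¬y = ¬1/3 = 2/3
¬¬y = ¬2/3 = 1/3
¬¬¬y = ¬1/3 = 2/3
¬(y → (x → y)) ↔ ¬¬¬y = 0 ↔ 2/3 = 1/3
¬(¬(y → (x → y)) ↔ ¬¬¬y) = ¬1/3 = 2/3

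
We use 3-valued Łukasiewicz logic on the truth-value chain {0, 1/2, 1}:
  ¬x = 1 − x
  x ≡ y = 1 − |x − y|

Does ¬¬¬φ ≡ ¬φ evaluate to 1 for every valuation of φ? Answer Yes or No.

φ = 0 ↦ 1
φ = 1/2 ↦ 1
φ = 1 ↦ 1
Every assignment gives a value ≥ 1.

Yes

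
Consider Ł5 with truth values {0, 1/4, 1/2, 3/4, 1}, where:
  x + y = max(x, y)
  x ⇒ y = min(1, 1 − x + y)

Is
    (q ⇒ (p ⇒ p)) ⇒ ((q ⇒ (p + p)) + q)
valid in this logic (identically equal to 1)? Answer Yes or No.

Counterexample: take p = 0, q = 1/4.
p ⇒ p = 0 ⇒ 0 = 1
q ⇒ (p ⇒ p) = 1/4 ⇒ 1 = 1
p + p = 0 + 0 = 0
q ⇒ (p + p) = 1/4 ⇒ 0 = 3/4
(q ⇒ (p + p)) + q = 3/4 + 1/4 = 3/4
(q ⇒ (p ⇒ p)) ⇒ ((q ⇒ (p + p)) + q) = 1 ⇒ 3/4 = 3/4
This gives 3/4 ≠ 1.

No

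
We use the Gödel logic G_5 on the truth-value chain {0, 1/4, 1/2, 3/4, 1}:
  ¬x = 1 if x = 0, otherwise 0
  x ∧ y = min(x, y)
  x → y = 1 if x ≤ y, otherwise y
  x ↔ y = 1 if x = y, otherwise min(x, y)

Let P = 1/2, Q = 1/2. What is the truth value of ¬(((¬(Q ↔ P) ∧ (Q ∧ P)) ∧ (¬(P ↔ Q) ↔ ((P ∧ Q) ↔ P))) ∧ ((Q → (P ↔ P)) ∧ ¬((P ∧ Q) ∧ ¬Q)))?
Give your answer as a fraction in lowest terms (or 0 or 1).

Q ↔ P = 1/2 ↔ 1/2 = 1
¬(Q ↔ P) = ¬1 = 0
Q ∧ P = 1/2 ∧ 1/2 = 1/2
¬(Q ↔ P) ∧ (Q ∧ P) = 0 ∧ 1/2 = 0
P ↔ Q = 1/2 ↔ 1/2 = 1
¬(P ↔ Q) = ¬1 = 0
P ∧ Q = 1/2 ∧ 1/2 = 1/2
(P ∧ Q) ↔ P = 1/2 ↔ 1/2 = 1
¬(P ↔ Q) ↔ ((P ∧ Q) ↔ P) = 0 ↔ 1 = 0
(¬(Q ↔ P) ∧ (Q ∧ P)) ∧ (¬(P ↔ Q) ↔ ((P ∧ Q) ↔ P)) = 0 ∧ 0 = 0
P ↔ P = 1/2 ↔ 1/2 = 1
Q → (P ↔ P) = 1/2 → 1 = 1
P ∧ Q = 1/2 ∧ 1/2 = 1/2
¬Q = ¬1/2 = 0
(P ∧ Q) ∧ ¬Q = 1/2 ∧ 0 = 0
¬((P ∧ Q) ∧ ¬Q) = ¬0 = 1
(Q → (P ↔ P)) ∧ ¬((P ∧ Q) ∧ ¬Q) = 1 ∧ 1 = 1
((¬(Q ↔ P) ∧ (Q ∧ P)) ∧ (¬(P ↔ Q) ↔ ((P ∧ Q) ↔ P))) ∧ ((Q → (P ↔ P)) ∧ ¬((P ∧ Q) ∧ ¬Q)) = 0 ∧ 1 = 0
¬(((¬(Q ↔ P) ∧ (Q ∧ P)) ∧ (¬(P ↔ Q) ↔ ((P ∧ Q) ↔ P))) ∧ ((Q → (P ↔ P)) ∧ ¬((P ∧ Q) ∧ ¬Q))) = ¬0 = 1

1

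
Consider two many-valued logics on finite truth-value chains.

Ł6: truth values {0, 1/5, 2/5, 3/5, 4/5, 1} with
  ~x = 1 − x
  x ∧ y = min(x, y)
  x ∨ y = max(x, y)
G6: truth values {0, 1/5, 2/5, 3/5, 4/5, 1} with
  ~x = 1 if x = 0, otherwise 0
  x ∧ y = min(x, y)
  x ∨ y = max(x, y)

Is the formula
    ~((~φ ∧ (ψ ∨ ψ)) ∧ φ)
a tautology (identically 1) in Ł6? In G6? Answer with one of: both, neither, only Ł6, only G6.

In Ł6: at φ = 1/5, ψ = 1/5 the value is 4/5 — not a tautology.
In G6: every assignment gives 1 — tautology.

only G6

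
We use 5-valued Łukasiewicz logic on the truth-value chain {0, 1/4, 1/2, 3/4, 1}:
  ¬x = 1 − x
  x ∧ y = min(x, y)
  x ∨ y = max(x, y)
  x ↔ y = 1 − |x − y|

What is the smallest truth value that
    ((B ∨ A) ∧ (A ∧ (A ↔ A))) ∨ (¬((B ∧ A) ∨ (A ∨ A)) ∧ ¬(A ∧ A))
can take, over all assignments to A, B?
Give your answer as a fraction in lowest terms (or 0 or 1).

Take A = 1/2, B = 0:
B ∨ A = 0 ∨ 1/2 = 1/2
A ↔ A = 1/2 ↔ 1/2 = 1
A ∧ (A ↔ A) = 1/2 ∧ 1 = 1/2
(B ∨ A) ∧ (A ∧ (A ↔ A)) = 1/2 ∧ 1/2 = 1/2
B ∧ A = 0 ∧ 1/2 = 0
A ∨ A = 1/2 ∨ 1/2 = 1/2
(B ∧ A) ∨ (A ∨ A) = 0 ∨ 1/2 = 1/2
¬((B ∧ A) ∨ (A ∨ A)) = ¬1/2 = 1/2
A ∧ A = 1/2 ∧ 1/2 = 1/2
¬(A ∧ A) = ¬1/2 = 1/2
¬((B ∧ A) ∨ (A ∨ A)) ∧ ¬(A ∧ A) = 1/2 ∧ 1/2 = 1/2
((B ∨ A) ∧ (A ∧ (A ↔ A))) ∨ (¬((B ∧ A) ∨ (A ∨ A)) ∧ ¬(A ∧ A)) = 1/2 ∨ 1/2 = 1/2
No assignment yields a value below 1/2, so this is the minimum.

1/2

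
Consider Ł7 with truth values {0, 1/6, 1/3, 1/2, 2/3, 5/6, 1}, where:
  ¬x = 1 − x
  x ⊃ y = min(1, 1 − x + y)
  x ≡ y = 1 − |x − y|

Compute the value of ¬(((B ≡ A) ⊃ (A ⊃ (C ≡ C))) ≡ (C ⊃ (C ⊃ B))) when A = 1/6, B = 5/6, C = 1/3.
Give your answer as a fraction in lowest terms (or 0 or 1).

B ≡ A = 5/6 ≡ 1/6 = 1/3
C ≡ C = 1/3 ≡ 1/3 = 1
A ⊃ (C ≡ C) = 1/6 ⊃ 1 = 1
(B ≡ A) ⊃ (A ⊃ (C ≡ C)) = 1/3 ⊃ 1 = 1
C ⊃ B = 1/3 ⊃ 5/6 = 1
C ⊃ (C ⊃ B) = 1/3 ⊃ 1 = 1
((B ≡ A) ⊃ (A ⊃ (C ≡ C))) ≡ (C ⊃ (C ⊃ B)) = 1 ≡ 1 = 1
¬(((B ≡ A) ⊃ (A ⊃ (C ≡ C))) ≡ (C ⊃ (C ⊃ B))) = ¬1 = 0

0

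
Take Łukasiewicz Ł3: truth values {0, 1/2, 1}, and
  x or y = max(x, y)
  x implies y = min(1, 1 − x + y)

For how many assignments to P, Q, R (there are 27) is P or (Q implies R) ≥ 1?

value 1: 21 assignments (counts)
value 1/2: 5 assignments
value 0: 1 assignment
So 21 of the 27 assignments meet the threshold.

21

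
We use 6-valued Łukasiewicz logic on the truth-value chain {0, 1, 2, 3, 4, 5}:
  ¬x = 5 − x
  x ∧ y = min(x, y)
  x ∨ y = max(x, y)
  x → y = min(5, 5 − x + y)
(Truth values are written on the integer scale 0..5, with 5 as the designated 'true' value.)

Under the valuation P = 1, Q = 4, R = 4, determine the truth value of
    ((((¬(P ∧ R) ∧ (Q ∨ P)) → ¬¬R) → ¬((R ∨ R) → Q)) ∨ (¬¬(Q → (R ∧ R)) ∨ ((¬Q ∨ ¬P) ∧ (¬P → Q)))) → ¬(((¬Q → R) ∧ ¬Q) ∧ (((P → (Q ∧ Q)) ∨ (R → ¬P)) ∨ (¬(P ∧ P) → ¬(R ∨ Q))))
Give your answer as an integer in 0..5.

P ∧ R = 1 ∧ 4 = 1
¬(P ∧ R) = ¬1 = 4
Q ∨ P = 4 ∨ 1 = 4
¬(P ∧ R) ∧ (Q ∨ P) = 4 ∧ 4 = 4
¬R = ¬4 = 1
¬¬R = ¬1 = 4
(¬(P ∧ R) ∧ (Q ∨ P)) → ¬¬R = 4 → 4 = 5
R ∨ R = 4 ∨ 4 = 4
(R ∨ R) → Q = 4 → 4 = 5
¬((R ∨ R) → Q) = ¬5 = 0
((¬(P ∧ R) ∧ (Q ∨ P)) → ¬¬R) → ¬((R ∨ R) → Q) = 5 → 0 = 0
R ∧ R = 4 ∧ 4 = 4
Q → (R ∧ R) = 4 → 4 = 5
¬(Q → (R ∧ R)) = ¬5 = 0
¬¬(Q → (R ∧ R)) = ¬0 = 5
¬Q = ¬4 = 1
¬P = ¬1 = 4
¬Q ∨ ¬P = 1 ∨ 4 = 4
¬P = ¬1 = 4
¬P → Q = 4 → 4 = 5
(¬Q ∨ ¬P) ∧ (¬P → Q) = 4 ∧ 5 = 4
¬¬(Q → (R ∧ R)) ∨ ((¬Q ∨ ¬P) ∧ (¬P → Q)) = 5 ∨ 4 = 5
(((¬(P ∧ R) ∧ (Q ∨ P)) → ¬¬R) → ¬((R ∨ R) → Q)) ∨ (¬¬(Q → (R ∧ R)) ∨ ((¬Q ∨ ¬P) ∧ (¬P → Q))) = 0 ∨ 5 = 5
¬Q = ¬4 = 1
¬Q → R = 1 → 4 = 5
¬Q = ¬4 = 1
(¬Q → R) ∧ ¬Q = 5 ∧ 1 = 1
Q ∧ Q = 4 ∧ 4 = 4
P → (Q ∧ Q) = 1 → 4 = 5
¬P = ¬1 = 4
R → ¬P = 4 → 4 = 5
(P → (Q ∧ Q)) ∨ (R → ¬P) = 5 ∨ 5 = 5
P ∧ P = 1 ∧ 1 = 1
¬(P ∧ P) = ¬1 = 4
R ∨ Q = 4 ∨ 4 = 4
¬(R ∨ Q) = ¬4 = 1
¬(P ∧ P) → ¬(R ∨ Q) = 4 → 1 = 2
((P → (Q ∧ Q)) ∨ (R → ¬P)) ∨ (¬(P ∧ P) → ¬(R ∨ Q)) = 5 ∨ 2 = 5
((¬Q → R) ∧ ¬Q) ∧ (((P → (Q ∧ Q)) ∨ (R → ¬P)) ∨ (¬(P ∧ P) → ¬(R ∨ Q))) = 1 ∧ 5 = 1
¬(((¬Q → R) ∧ ¬Q) ∧ (((P → (Q ∧ Q)) ∨ (R → ¬P)) ∨ (¬(P ∧ P) → ¬(R ∨ Q)))) = ¬1 = 4
((((¬(P ∧ R) ∧ (Q ∨ P)) → ¬¬R) → ¬((R ∨ R) → Q)) ∨ (¬¬(Q → (R ∧ R)) ∨ ((¬Q ∨ ¬P) ∧ (¬P → Q)))) → ¬(((¬Q → R) ∧ ¬Q) ∧ (((P → (Q ∧ Q)) ∨ (R → ¬P)) ∨ (¬(P ∧ P) → ¬(R ∨ Q)))) = 5 → 4 = 4

4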